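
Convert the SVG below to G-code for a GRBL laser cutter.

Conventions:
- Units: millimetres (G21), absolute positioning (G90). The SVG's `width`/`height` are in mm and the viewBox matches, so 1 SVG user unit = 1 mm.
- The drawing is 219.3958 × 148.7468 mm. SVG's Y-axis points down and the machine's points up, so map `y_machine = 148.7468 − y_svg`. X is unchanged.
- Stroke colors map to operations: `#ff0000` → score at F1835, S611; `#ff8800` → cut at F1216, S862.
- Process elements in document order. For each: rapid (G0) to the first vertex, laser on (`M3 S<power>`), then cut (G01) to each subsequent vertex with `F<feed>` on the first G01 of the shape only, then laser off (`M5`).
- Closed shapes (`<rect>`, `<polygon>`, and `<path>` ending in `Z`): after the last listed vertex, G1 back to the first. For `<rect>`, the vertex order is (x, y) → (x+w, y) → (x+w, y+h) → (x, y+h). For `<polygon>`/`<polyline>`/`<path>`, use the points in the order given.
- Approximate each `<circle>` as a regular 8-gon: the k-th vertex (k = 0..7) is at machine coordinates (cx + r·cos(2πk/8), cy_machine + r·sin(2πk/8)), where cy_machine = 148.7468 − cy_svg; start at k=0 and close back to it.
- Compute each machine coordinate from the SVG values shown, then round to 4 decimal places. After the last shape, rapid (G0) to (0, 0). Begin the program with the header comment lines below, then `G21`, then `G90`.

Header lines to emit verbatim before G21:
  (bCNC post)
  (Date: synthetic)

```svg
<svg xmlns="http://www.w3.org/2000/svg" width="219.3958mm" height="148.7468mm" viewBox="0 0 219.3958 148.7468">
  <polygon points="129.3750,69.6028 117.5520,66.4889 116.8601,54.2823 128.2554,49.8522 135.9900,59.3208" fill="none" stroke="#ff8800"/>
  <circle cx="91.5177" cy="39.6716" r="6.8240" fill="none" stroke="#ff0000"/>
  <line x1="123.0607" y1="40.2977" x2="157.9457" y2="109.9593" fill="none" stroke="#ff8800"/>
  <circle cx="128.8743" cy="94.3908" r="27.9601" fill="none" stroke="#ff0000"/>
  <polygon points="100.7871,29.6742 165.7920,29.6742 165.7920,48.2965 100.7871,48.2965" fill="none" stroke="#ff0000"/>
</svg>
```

(bCNC post)
(Date: synthetic)
G21
G90
G0 X129.3750 Y79.1440
M3 S862
G01 X117.5520 Y82.2579 F1216
G01 X116.8601 Y94.4645
G01 X128.2554 Y98.8946
G01 X135.9900 Y89.4260
G01 X129.3750 Y79.1440
M5
G0 X98.3417 Y109.0752
M3 S611
G01 X96.3430 Y113.9005 F1835
G01 X91.5177 Y115.8992
G01 X86.6924 Y113.9005
G01 X84.6937 Y109.0752
G01 X86.6924 Y104.2499
G01 X91.5177 Y102.2512
G01 X96.3430 Y104.2499
G01 X98.3417 Y109.0752
M5
G0 X123.0607 Y108.4491
M3 S862
G01 X157.9457 Y38.7875 F1216
M5
G0 X156.8344 Y54.3560
M3 S611
G01 X148.6451 Y74.1268 F1835
G01 X128.8743 Y82.3161
G01 X109.1035 Y74.1268
G01 X100.9142 Y54.3560
G01 X109.1035 Y34.5852
G01 X128.8743 Y26.3959
G01 X148.6451 Y34.5852
G01 X156.8344 Y54.3560
M5
G0 X100.7871 Y119.0726
M3 S611
G01 X165.7920 Y119.0726 F1835
G01 X165.7920 Y100.4503
G01 X100.7871 Y100.4503
G01 X100.7871 Y119.0726
M5
G0 X0.0000 Y0.0000

Since the viewBox matches the mm dimensions, user units are millimetres directly. The only transform is the Y-flip y_m = 148.7468 − y_svg.

Shape 1 is a regular polygon drawn with `<polygon>`. Its stroke #ff8800 means cut at S862, F1216. After flipping Y the toolpath is (129.3750,79.1440) → (117.5520,82.2579) → (116.8601,94.4645) → (128.2554,98.8946) → (135.9900,89.4260) → (129.3750,79.1440), returning to the start.

Shape 2 is a circle drawn with `<circle>`. Its stroke #ff0000 means score at S611, F1835. After flipping Y the toolpath is (98.3417,109.0752) → (96.3430,113.9005) → (91.5177,115.8992) → (86.6924,113.9005) → (84.6937,109.0752) → (86.6924,104.2499) → (91.5177,102.2512) → (96.3430,104.2499) → (98.3417,109.0752), returning to the start.

Shape 3 is a line segment drawn with `<line>`. Its stroke #ff8800 means cut at S862, F1216. After flipping Y the toolpath is (123.0607,108.4491) → (157.9457,38.7875).

Shape 4 is a circle drawn with `<circle>`. Its stroke #ff0000 means score at S611, F1835. After flipping Y the toolpath is (156.8344,54.3560) → (148.6451,74.1268) → (128.8743,82.3161) → (109.1035,74.1268) → (100.9142,54.3560) → (109.1035,34.5852) → (128.8743,26.3959) → (148.6451,34.5852) → (156.8344,54.3560), returning to the start.

Shape 5 is a rectangle drawn with `<polygon>`. Its stroke #ff0000 means score at S611, F1835. After flipping Y the toolpath is (100.7871,119.0726) → (165.7920,119.0726) → (165.7920,100.4503) → (100.7871,100.4503) → (100.7871,119.0726), returning to the start.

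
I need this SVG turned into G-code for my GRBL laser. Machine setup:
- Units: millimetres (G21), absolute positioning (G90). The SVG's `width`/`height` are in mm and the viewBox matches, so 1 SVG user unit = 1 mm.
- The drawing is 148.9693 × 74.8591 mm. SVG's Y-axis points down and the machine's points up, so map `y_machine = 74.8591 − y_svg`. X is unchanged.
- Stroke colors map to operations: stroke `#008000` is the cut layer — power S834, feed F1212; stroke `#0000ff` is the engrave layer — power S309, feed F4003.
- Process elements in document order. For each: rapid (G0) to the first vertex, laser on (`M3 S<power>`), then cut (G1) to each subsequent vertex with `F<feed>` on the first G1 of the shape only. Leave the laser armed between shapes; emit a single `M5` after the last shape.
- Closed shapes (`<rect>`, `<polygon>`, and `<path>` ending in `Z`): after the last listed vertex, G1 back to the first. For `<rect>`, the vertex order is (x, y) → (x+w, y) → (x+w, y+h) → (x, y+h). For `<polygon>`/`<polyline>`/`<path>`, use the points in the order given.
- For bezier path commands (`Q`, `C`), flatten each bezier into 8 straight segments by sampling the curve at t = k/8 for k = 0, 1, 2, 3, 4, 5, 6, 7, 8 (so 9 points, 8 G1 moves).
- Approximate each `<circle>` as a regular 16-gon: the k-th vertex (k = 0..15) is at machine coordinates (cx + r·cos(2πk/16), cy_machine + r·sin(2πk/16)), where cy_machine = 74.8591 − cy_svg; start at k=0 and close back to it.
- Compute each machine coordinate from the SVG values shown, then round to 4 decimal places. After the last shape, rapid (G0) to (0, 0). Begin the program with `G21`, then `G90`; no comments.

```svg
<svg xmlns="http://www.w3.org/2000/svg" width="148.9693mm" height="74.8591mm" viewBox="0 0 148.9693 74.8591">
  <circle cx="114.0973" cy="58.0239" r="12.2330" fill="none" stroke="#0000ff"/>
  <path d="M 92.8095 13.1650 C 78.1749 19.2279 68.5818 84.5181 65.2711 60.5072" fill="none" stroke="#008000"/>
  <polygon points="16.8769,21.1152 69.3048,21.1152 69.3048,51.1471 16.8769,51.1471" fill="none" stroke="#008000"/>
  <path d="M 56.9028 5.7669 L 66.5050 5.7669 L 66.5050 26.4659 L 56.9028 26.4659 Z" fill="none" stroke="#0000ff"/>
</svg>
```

G21
G90
G0 X126.3303 Y16.8352
M3 S309
G1 X125.3991 Y21.5166 F4003
G1 X122.7473 Y25.4852
G1 X118.7787 Y28.1370
G1 X114.0973 Y29.0682
G1 X109.4159 Y28.1370
G1 X105.4473 Y25.4852
G1 X102.7955 Y21.5166
G1 X101.8643 Y16.8352
G1 X102.7955 Y12.1538
G1 X105.4473 Y8.1852
G1 X109.4159 Y5.5334
G1 X114.0973 Y4.6022
G1 X118.7787 Y5.5334
G1 X122.7473 Y8.1852
G1 X125.3991 Y12.1538
G1 X126.3303 Y16.8352
G0 X92.8095 Y61.6941
M3 S834
G1 X87.5603 Y56.9343 F1212
G1 X82.7982 Y48.3626
G1 X78.5379 Y37.7194
G1 X74.7938 Y26.7453
G1 X71.5806 Y17.1810
G1 X68.9127 Y10.7669
G1 X66.8047 Y9.2437
G1 X65.2711 Y14.3519
G0 X16.8769 Y53.7439
M3 S834
G1 X69.3048 Y53.7439 F1212
G1 X69.3048 Y23.7120
G1 X16.8769 Y23.7120
G1 X16.8769 Y53.7439
G0 X56.9028 Y69.0922
M3 S309
G1 X66.5050 Y69.0922 F4003
G1 X66.5050 Y48.3932
G1 X56.9028 Y48.3932
G1 X56.9028 Y69.0922
M5
G0 X0.0000 Y0.0000

1 u = 1 mm; y_m = 74.8591 − y.

[1] `<circle>` circle, #0000ff→engrave S309 F4003: (126.3303,16.8352) → (125.3991,21.5166) → (122.7473,25.4852) → (118.7787,28.1370) → (114.0973,29.0682) → (109.4159,28.1370) → (105.4473,25.4852) → (102.7955,21.5166) → (101.8643,16.8352) → (102.7955,12.1538) → (105.4473,8.1852) → (109.4159,5.5334) → (114.0973,4.6022) → (118.7787,5.5334) → (122.7473,8.1852) → (125.3991,12.1538) → (126.3303,16.8352) (closed)

[2] `<path>` cubic bezier, #008000→cut S834 F1212: (92.8095,61.6941) → (87.5603,56.9343) → (82.7982,48.3626) → (78.5379,37.7194) → (74.7938,26.7453) → (71.5806,17.1810) → (68.9127,10.7669) → (66.8047,9.2437) → (65.2711,14.3519)

[3] `<polygon>` rectangle, #008000→cut S834 F1212: (16.8769,53.7439) → (69.3048,53.7439) → (69.3048,23.7120) → (16.8769,23.7120) → (16.8769,53.7439) (closed)

[4] `<path>` rectangle, #0000ff→engrave S309 F4003: (56.9028,69.0922) → (66.5050,69.0922) → (66.5050,48.3932) → (56.9028,48.3932) → (56.9028,69.0922) (closed)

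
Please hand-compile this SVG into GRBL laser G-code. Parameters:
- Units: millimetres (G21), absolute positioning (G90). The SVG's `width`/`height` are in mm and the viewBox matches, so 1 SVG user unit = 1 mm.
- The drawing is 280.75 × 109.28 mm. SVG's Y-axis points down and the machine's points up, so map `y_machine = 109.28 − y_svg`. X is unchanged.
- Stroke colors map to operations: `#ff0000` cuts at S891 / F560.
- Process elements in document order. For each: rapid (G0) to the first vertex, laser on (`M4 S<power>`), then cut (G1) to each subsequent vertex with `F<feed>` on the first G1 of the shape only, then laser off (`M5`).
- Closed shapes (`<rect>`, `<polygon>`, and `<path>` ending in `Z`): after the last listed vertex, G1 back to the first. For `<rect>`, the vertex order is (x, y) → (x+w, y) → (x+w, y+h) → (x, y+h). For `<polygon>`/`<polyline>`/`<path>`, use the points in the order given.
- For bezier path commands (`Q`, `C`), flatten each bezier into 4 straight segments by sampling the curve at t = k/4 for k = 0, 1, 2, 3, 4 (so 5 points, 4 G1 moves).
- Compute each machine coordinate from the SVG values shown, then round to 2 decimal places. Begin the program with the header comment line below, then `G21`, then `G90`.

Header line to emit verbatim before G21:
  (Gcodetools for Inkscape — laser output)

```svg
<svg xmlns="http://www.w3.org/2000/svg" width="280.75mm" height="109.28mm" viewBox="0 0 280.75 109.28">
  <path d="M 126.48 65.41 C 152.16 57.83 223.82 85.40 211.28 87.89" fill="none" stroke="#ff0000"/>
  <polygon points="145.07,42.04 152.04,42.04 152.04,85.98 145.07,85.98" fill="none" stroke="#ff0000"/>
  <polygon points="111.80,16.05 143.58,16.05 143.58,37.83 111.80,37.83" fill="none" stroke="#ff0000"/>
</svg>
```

(Gcodetools for Inkscape — laser output)
G21
G90
G0 X126.48 Y43.87
M4 S891
G1 X152.33 Y43.91 F560
G1 X183.21 Y36.41
G1 X206.93 Y27.02
G1 X211.28 Y21.39
M5
G0 X145.07 Y67.24
M4 S891
G1 X152.04 Y67.24 F560
G1 X152.04 Y23.30
G1 X145.07 Y23.30
G1 X145.07 Y67.24
M5
G0 X111.80 Y93.23
M4 S891
G1 X143.58 Y93.23 F560
G1 X143.58 Y71.45
G1 X111.80 Y71.45
G1 X111.80 Y93.23
M5

viewBox `0 0 280.75 109.28` with mm width/height → 1 unit = 1 mm. Flip: y_m = 109.28 − y_svg.

**Shape 1** — `<path>` cubic bezier, stroke `#ff0000` → cut (S891, F560). Control points (SVG): P0=(126.48,65.41), P1=(152.16,57.83), P2=(223.82,85.40), P3=(211.28,87.89); sampled at t=k/4. Machine vertices: (126.48,43.87) → (152.33,43.91) → (183.21,36.41) → (206.93,27.02) → (211.28,21.39). Open path.

**Shape 2** — `<polygon>` rectangle, stroke `#ff0000` → cut (S891, F560). Machine vertices: (145.07,67.24) → (152.04,67.24) → (152.04,23.30) → (145.07,23.30) → (145.07,67.24). Closed: final G1 returns to the first vertex.

**Shape 3** — `<polygon>` rectangle, stroke `#ff0000` → cut (S891, F560). Machine vertices: (111.80,93.23) → (143.58,93.23) → (143.58,71.45) → (111.80,71.45) → (111.80,93.23). Closed: final G1 returns to the first vertex.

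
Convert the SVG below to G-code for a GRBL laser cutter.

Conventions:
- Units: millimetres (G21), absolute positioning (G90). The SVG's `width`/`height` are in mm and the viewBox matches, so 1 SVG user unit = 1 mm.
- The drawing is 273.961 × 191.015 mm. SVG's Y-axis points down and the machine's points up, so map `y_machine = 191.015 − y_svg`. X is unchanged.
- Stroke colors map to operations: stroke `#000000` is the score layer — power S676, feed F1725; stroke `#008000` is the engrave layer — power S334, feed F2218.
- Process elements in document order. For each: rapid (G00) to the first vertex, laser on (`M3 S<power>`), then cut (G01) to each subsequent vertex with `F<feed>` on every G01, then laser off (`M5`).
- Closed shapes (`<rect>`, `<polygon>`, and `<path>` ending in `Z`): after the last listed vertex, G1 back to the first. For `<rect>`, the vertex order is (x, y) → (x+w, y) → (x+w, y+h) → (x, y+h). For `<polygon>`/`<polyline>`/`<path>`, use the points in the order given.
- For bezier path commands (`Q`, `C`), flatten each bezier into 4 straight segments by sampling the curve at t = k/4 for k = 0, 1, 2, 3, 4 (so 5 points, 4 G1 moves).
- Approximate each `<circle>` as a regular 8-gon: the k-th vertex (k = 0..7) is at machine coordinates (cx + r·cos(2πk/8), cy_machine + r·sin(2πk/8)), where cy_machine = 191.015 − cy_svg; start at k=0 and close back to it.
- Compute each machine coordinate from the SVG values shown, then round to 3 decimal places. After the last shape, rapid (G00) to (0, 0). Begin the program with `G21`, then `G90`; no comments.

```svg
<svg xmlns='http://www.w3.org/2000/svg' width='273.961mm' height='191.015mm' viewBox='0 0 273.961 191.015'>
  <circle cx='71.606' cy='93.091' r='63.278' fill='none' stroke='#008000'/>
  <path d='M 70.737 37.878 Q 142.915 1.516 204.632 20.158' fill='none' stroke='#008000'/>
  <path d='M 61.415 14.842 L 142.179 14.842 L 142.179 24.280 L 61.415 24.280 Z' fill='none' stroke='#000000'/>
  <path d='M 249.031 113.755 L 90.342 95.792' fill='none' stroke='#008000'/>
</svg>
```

Since the viewBox matches the mm dimensions, user units are millimetres directly. The only transform is the Y-flip y_m = 191.015 − y_svg.

Shape 1 is a circle drawn with `<circle>`. Its stroke #008000 means engrave at S334, F2218. After flipping Y the toolpath is (134.884,97.924) → (116.350,142.668) → (71.606,161.202) → (26.862,142.668) → (8.328,97.924) → (26.862,53.180) → (71.606,34.646) → (116.350,53.180) → (134.884,97.924), returning to the start.

Shape 2 is a quadratic bezier drawn with `<path>`. Its stroke #008000 means engrave at S334, F2218. After flipping Y the toolpath is (70.737,153.137) → (106.172,167.880) → (140.300,175.748) → (173.120,176.740) → (204.632,170.857).

Shape 3 is a rectangle drawn with `<path>`. Its stroke #000000 means score at S676, F1725. After flipping Y the toolpath is (61.415,176.173) → (142.179,176.173) → (142.179,166.735) → (61.415,166.735) → (61.415,176.173), returning to the start.

Shape 4 is a line segment drawn with `<path>`. Its stroke #008000 means engrave at S334, F2218. After flipping Y the toolpath is (249.031,77.260) → (90.342,95.223).

G21
G90
G00 X134.884 Y97.924
M3 S334
G01 X116.350 Y142.668 F2218
G01 X71.606 Y161.202 F2218
G01 X26.862 Y142.668 F2218
G01 X8.328 Y97.924 F2218
G01 X26.862 Y53.180 F2218
G01 X71.606 Y34.646 F2218
G01 X116.350 Y53.180 F2218
G01 X134.884 Y97.924 F2218
M5
G00 X70.737 Y153.137
M3 S334
G01 X106.172 Y167.880 F2218
G01 X140.300 Y175.748 F2218
G01 X173.120 Y176.740 F2218
G01 X204.632 Y170.857 F2218
M5
G00 X61.415 Y176.173
M3 S676
G01 X142.179 Y176.173 F1725
G01 X142.179 Y166.735 F1725
G01 X61.415 Y166.735 F1725
G01 X61.415 Y176.173 F1725
M5
G00 X249.031 Y77.260
M3 S334
G01 X90.342 Y95.223 F2218
M5
G00 X0.000 Y0.000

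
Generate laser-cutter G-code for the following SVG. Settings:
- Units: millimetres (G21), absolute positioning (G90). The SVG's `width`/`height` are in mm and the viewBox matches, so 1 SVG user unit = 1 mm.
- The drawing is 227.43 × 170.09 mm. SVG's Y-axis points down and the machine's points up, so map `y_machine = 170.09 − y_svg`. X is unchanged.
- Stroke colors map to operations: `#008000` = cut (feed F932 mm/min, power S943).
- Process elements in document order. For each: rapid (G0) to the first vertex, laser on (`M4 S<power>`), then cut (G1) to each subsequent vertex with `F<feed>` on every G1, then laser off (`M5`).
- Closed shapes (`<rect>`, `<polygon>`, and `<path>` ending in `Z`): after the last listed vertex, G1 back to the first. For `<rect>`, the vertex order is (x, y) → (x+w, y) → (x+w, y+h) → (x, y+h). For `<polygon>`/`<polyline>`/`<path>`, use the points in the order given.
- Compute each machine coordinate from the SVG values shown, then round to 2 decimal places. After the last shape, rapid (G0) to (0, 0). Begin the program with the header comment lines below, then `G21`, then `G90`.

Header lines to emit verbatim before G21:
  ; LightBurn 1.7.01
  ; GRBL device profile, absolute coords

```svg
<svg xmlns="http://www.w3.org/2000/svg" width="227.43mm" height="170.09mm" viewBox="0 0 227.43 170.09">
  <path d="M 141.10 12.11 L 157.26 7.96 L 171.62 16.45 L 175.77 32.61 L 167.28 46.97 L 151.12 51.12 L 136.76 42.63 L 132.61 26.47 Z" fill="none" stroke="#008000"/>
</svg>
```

; LightBurn 1.7.01
; GRBL device profile, absolute coords
G21
G90
G0 X141.10 Y157.98
M4 S943
G1 X157.26 Y162.13 F932
G1 X171.62 Y153.64 F932
G1 X175.77 Y137.48 F932
G1 X167.28 Y123.12 F932
G1 X151.12 Y118.97 F932
G1 X136.76 Y127.46 F932
G1 X132.61 Y143.62 F932
G1 X141.10 Y157.98 F932
M5
G0 X0.00 Y0.00

Since the viewBox matches the mm dimensions, user units are millimetres directly. The only transform is the Y-flip y_m = 170.09 − y_svg.

Shape 1 is a regular polygon drawn with `<path>`. Its stroke #008000 means cut at S943, F932. After flipping Y the toolpath is (141.10,157.98) → (157.26,162.13) → (171.62,153.64) → (175.77,137.48) → (167.28,123.12) → (151.12,118.97) → (136.76,127.46) → (132.61,143.62) → (141.10,157.98), returning to the start.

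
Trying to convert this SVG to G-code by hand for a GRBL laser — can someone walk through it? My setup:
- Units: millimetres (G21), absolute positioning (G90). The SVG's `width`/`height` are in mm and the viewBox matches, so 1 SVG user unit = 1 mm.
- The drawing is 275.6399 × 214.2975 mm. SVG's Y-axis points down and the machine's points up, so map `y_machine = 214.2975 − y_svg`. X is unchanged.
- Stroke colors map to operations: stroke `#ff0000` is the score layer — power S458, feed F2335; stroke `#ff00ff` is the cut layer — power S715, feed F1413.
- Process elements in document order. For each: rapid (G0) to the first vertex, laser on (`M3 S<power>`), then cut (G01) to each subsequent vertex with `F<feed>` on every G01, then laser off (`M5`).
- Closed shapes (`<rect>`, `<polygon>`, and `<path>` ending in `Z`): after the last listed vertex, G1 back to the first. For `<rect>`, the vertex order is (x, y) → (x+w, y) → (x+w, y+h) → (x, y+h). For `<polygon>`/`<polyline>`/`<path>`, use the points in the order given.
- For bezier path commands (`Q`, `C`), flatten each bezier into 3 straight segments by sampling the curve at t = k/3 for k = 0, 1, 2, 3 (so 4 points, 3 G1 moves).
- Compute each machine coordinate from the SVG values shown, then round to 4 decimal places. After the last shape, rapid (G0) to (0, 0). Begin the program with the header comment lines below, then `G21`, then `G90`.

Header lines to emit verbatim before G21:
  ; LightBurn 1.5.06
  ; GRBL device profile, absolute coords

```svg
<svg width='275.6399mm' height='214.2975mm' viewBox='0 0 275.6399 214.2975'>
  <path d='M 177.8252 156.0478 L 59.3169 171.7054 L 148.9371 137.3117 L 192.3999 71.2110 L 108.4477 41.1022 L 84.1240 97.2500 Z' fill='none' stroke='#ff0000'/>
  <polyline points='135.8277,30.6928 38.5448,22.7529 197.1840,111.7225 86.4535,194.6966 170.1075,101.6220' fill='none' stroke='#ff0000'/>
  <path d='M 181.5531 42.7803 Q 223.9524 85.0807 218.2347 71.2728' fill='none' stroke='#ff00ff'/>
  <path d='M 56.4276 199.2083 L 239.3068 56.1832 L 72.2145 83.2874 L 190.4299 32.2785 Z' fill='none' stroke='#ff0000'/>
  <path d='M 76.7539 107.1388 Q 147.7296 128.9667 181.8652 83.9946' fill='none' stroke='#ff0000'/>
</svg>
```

; LightBurn 1.5.06
; GRBL device profile, absolute coords
G21
G90
G0 X177.8252 Y58.2497
M3 S458
G01 X59.3169 Y42.5921 F2335
G01 X148.9371 Y76.9858 F2335
G01 X192.3999 Y143.0865 F2335
G01 X108.4477 Y173.1953 F2335
G01 X84.1240 Y117.0475 F2335
G01 X177.8252 Y58.2497 F2335
M5
G0 X135.8277 Y183.6047
M3 S458
G01 X38.5448 Y191.5446 F2335
G01 X197.1840 Y102.5750 F2335
G01 X86.4535 Y19.6009 F2335
G01 X170.1075 Y112.6755 F2335
M5
G0 X181.5531 Y171.5172
M3 S715
G01 X204.4730 Y149.5512 F1413
G01 X216.7002 Y140.0537 F1413
G01 X218.2347 Y143.0247 F1413
M5
G0 X56.4276 Y15.0892
M3 S458
G01 X239.3068 Y158.1143 F2335
G01 X72.2145 Y131.0101 F2335
G01 X190.4299 Y182.0190 F2335
G01 X56.4276 Y15.0892 F2335
M5
G0 X76.7539 Y107.1587
M3 S458
G01 X119.9777 Y100.0290 F2335
G01 X155.0148 Y107.7437 F2335
G01 X181.8652 Y130.3029 F2335
M5
G0 X0.0000 Y0.0000

viewBox `0 0 275.6399 214.2975` with mm width/height → 1 unit = 1 mm. Flip: y_m = 214.2975 − y_svg.

**Shape 1** — `<path>` closed polygon, stroke `#ff0000` → score (S458, F2335). Machine vertices: (177.8252,58.2497) → (59.3169,42.5921) → (148.9371,76.9858) → (192.3999,143.0865) → (108.4477,173.1953) → (84.1240,117.0475) → (177.8252,58.2497). Closed: final G1 returns to the first vertex.

**Shape 2** — `<polyline>` open polyline, stroke `#ff0000` → score (S458, F2335). Machine vertices: (135.8277,183.6047) → (38.5448,191.5446) → (197.1840,102.5750) → (86.4535,19.6009) → (170.1075,112.6755). Open path.

**Shape 3** — `<path>` quadratic bezier, stroke `#ff00ff` → cut (S715, F1413). Control points (SVG): P0=(181.5531,42.7803), P1=(223.9524,85.0807), P2=(218.2347,71.2728); sampled at t=k/3. Machine vertices: (181.5531,171.5172) → (204.4730,149.5512) → (216.7002,140.0537) → (218.2347,143.0247). Open path.

**Shape 4** — `<path>` closed polygon, stroke `#ff0000` → score (S458, F2335). Machine vertices: (56.4276,15.0892) → (239.3068,158.1143) → (72.2145,131.0101) → (190.4299,182.0190) → (56.4276,15.0892). Closed: final G1 returns to the first vertex.

**Shape 5** — `<path>` quadratic bezier, stroke `#ff0000` → score (S458, F2335). Control points (SVG): P0=(76.7539,107.1388), P1=(147.7296,128.9667), P2=(181.8652,83.9946); sampled at t=k/3. Machine vertices: (76.7539,107.1587) → (119.9777,100.0290) → (155.0148,107.7437) → (181.8652,130.3029). Open path.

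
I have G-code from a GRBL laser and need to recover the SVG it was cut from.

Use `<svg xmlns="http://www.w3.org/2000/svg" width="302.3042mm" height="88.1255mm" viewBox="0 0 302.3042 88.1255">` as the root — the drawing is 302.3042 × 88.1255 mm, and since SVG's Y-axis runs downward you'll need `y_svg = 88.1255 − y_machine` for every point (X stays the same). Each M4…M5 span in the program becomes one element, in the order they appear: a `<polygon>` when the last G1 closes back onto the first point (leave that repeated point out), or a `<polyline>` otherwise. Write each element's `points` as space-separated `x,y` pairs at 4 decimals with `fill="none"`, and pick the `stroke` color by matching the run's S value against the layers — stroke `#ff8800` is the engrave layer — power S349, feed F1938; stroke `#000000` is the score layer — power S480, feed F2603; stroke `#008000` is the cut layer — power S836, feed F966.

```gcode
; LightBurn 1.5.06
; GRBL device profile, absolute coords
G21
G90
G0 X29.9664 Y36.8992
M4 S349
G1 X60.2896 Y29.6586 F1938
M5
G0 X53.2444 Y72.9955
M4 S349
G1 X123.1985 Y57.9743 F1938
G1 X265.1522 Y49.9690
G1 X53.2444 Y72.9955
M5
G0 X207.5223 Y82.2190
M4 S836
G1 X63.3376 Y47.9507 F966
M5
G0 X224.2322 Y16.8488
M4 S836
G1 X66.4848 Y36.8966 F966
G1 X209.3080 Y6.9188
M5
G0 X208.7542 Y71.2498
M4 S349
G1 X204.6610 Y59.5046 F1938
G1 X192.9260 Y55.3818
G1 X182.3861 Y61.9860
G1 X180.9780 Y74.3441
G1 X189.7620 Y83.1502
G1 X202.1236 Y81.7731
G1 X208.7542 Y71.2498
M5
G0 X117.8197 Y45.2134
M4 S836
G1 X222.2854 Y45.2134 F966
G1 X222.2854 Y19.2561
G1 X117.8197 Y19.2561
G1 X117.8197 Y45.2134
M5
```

Machine Y-up, SVG Y-down with viewBox height 88.1255, so y_svg = 88.1255 − y_machine; X carries over.

Run 1: power S349 maps to stroke `#ff8800` (engrave). The run is open, so emit a `<polyline>` with points (Y-flipped): 29.9664,51.2263 60.2896,58.4669.

Run 2: power S349 maps to stroke `#ff8800` (engrave). The run returns to its start, so emit a `<polygon>` with points (Y-flipped): 53.2444,15.1300 123.1985,30.1512 265.1522,38.1565.

Run 3: power S836 maps to stroke `#008000` (cut). The run is open, so emit a `<polyline>` with points (Y-flipped): 207.5223,5.9065 63.3376,40.1748.

Run 4: power S836 maps to stroke `#008000` (cut). The run is open, so emit a `<polyline>` with points (Y-flipped): 224.2322,71.2767 66.4848,51.2289 209.3080,81.2067.

Run 5: the run's S349 means `#ff8800` (engrave). The run returns to its start, so emit a `<polygon>` with points (Y-flipped): 208.7542,16.8757 204.6610,28.6209 192.9260,32.7437 182.3861,26.1395 180.9780,13.7814 189.7620,4.9753 202.1236,6.3524.

Run 6: power S836 maps to stroke `#008000` (cut). The run returns to its start, so emit a `<polygon>` with points (Y-flipped): 117.8197,42.9121 222.2854,42.9121 222.2854,68.8694 117.8197,68.8694.

<svg xmlns="http://www.w3.org/2000/svg" width="302.3042mm" height="88.1255mm" viewBox="0 0 302.3042 88.1255">
  <polyline points="29.9664,51.2263 60.2896,58.4669" fill="none" stroke="#ff8800"/>
  <polygon points="53.2444,15.1300 123.1985,30.1512 265.1522,38.1565" fill="none" stroke="#ff8800"/>
  <polyline points="207.5223,5.9065 63.3376,40.1748" fill="none" stroke="#008000"/>
  <polyline points="224.2322,71.2767 66.4848,51.2289 209.3080,81.2067" fill="none" stroke="#008000"/>
  <polygon points="208.7542,16.8757 204.6610,28.6209 192.9260,32.7437 182.3861,26.1395 180.9780,13.7814 189.7620,4.9753 202.1236,6.3524" fill="none" stroke="#ff8800"/>
  <polygon points="117.8197,42.9121 222.2854,42.9121 222.2854,68.8694 117.8197,68.8694" fill="none" stroke="#008000"/>
</svg>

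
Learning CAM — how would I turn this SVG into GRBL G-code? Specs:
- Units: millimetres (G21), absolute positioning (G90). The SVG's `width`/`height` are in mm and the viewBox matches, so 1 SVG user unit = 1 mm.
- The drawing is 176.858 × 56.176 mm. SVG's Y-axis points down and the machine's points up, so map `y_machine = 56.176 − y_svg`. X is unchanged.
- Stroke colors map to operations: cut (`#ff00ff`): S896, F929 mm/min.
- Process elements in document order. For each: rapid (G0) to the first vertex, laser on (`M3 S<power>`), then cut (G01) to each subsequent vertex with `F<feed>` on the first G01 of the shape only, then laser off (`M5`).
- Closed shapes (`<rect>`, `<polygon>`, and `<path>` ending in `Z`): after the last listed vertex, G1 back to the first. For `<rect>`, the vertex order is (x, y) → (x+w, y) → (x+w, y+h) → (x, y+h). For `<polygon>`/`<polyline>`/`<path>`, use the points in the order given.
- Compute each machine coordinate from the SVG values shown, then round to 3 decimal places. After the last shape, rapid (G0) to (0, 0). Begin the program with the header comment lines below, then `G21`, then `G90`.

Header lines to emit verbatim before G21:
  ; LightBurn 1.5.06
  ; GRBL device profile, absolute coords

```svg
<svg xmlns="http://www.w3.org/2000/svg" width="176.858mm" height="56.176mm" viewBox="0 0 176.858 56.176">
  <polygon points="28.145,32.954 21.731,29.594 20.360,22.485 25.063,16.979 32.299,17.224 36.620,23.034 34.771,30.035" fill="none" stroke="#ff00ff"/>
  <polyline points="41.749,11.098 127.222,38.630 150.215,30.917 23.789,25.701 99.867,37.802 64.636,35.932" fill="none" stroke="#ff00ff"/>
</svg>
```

; LightBurn 1.5.06
; GRBL device profile, absolute coords
G21
G90
G0 X28.145 Y23.222
M3 S896
G01 X21.731 Y26.582 F929
G01 X20.360 Y33.691
G01 X25.063 Y39.197
G01 X32.299 Y38.952
G01 X36.620 Y33.142
G01 X34.771 Y26.141
G01 X28.145 Y23.222
M5
G0 X41.749 Y45.078
M3 S896
G01 X127.222 Y17.546 F929
G01 X150.215 Y25.259
G01 X23.789 Y30.475
G01 X99.867 Y18.374
G01 X64.636 Y20.244
M5
G0 X0.000 Y0.000

viewBox `0 0 176.858 56.176` with mm width/height → 1 unit = 1 mm. Flip: y_m = 56.176 − y_svg.

**Shape 1** — `<polygon>` regular polygon, stroke `#ff00ff` → cut (S896, F929). Machine vertices: (28.145,23.222) → (21.731,26.582) → (20.360,33.691) → (25.063,39.197) → (32.299,38.952) → (36.620,33.142) → (34.771,26.141) → (28.145,23.222). Closed: final G1 returns to the first vertex.

**Shape 2** — `<polyline>` open polyline, stroke `#ff00ff` → cut (S896, F929). Machine vertices: (41.749,45.078) → (127.222,17.546) → (150.215,25.259) → (23.789,30.475) → (99.867,18.374) → (64.636,20.244). Open path.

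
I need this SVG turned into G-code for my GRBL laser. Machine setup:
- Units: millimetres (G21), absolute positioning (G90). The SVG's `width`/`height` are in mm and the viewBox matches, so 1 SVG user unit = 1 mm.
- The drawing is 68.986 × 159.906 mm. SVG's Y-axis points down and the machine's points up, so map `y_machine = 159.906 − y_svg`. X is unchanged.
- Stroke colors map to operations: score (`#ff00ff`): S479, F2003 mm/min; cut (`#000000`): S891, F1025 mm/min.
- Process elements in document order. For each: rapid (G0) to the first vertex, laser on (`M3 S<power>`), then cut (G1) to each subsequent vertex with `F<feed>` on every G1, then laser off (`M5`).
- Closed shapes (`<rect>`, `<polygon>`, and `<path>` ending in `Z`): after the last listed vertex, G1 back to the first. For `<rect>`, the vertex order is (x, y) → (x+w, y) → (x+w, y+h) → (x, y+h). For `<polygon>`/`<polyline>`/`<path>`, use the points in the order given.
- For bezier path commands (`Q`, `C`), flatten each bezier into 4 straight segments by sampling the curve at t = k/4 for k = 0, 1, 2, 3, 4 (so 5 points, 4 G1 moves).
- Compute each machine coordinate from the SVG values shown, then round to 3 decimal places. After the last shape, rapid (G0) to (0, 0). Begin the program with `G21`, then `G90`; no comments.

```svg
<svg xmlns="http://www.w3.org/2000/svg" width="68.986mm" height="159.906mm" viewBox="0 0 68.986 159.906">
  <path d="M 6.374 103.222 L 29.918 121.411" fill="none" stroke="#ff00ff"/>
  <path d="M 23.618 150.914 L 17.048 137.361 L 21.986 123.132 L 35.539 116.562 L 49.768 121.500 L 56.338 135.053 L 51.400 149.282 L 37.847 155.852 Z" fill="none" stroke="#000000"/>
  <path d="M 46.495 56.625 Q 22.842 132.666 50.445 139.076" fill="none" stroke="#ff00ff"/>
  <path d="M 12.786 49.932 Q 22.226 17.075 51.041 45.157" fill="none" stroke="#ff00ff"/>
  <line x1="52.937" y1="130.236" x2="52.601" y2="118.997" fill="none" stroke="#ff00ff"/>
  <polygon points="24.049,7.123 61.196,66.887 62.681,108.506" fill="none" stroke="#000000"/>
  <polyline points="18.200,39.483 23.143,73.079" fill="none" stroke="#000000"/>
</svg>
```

G21
G90
G0 X6.374 Y56.684
M3 S479
G1 X29.918 Y38.495 F2003
M5
G0 X23.618 Y8.992
M3 S891
G1 X17.048 Y22.545 F1025
G1 X21.986 Y36.774 F1025
G1 X35.539 Y43.344 F1025
G1 X49.768 Y38.406 F1025
G1 X56.338 Y24.853 F1025
G1 X51.400 Y10.624 F1025
G1 X37.847 Y4.054 F1025
G1 X23.618 Y8.992 F1025
M5
G0 X46.495 Y103.281
M3 S479
G1 X37.872 Y69.612 F2003
G1 X35.656 Y44.648 F2003
G1 X39.847 Y28.387 F2003
G1 X50.445 Y20.830 F2003
M5
G0 X12.786 Y109.974
M3 S479
G1 X18.717 Y122.594 F2003
G1 X27.070 Y127.596 F2003
G1 X37.844 Y124.981 F2003
G1 X51.041 Y114.749 F2003
M5
G0 X52.937 Y29.670
M3 S479
G1 X52.601 Y40.909 F2003
M5
G0 X24.049 Y152.783
M3 S891
G1 X61.196 Y93.019 F1025
G1 X62.681 Y51.400 F1025
G1 X24.049 Y152.783 F1025
M5
G0 X18.200 Y120.423
M3 S891
G1 X23.143 Y86.827 F1025
M5
G0 X0.000 Y0.000

viewBox `0 0 68.986 159.906` with mm width/height → 1 unit = 1 mm. Flip: y_m = 159.906 − y_svg.

**Shape 1** — `<path>` line segment, stroke `#ff00ff` → score (S479, F2003). Machine vertices: (6.374,56.684) → (29.918,38.495). Open path.

**Shape 2** — `<path>` regular polygon, stroke `#000000` → cut (S891, F1025). Machine vertices: (23.618,8.992) → (17.048,22.545) → (21.986,36.774) → (35.539,43.344) → (49.768,38.406) → (56.338,24.853) → (51.400,10.624) → (37.847,4.054) → (23.618,8.992). Closed: final G1 returns to the first vertex.

**Shape 3** — `<path>` quadratic bezier, stroke `#ff00ff` → score (S479, F2003). Control points (SVG): P0=(46.495,56.625), P1=(22.842,132.666), P2=(50.445,139.076); sampled at t=k/4. Machine vertices: (46.495,103.281) → (37.872,69.612) → (35.656,44.648) → (39.847,28.387) → (50.445,20.830). Open path.

**Shape 4** — `<path>` quadratic bezier, stroke `#ff00ff` → score (S479, F2003). Control points (SVG): P0=(12.786,49.932), P1=(22.226,17.075), P2=(51.041,45.157); sampled at t=k/4. Machine vertices: (12.786,109.974) → (18.717,122.594) → (27.070,127.596) → (37.844,124.981) → (51.041,114.749). Open path.

**Shape 5** — `<line>` line segment, stroke `#ff00ff` → score (S479, F2003). Machine vertices: (52.937,29.670) → (52.601,40.909). Open path.

**Shape 6** — `<polygon>` closed polygon, stroke `#000000` → cut (S891, F1025). Machine vertices: (24.049,152.783) → (61.196,93.019) → (62.681,51.400) → (24.049,152.783). Closed: final G1 returns to the first vertex.

**Shape 7** — `<polyline>` line segment, stroke `#000000` → cut (S891, F1025). Machine vertices: (18.200,120.423) → (23.143,86.827). Open path.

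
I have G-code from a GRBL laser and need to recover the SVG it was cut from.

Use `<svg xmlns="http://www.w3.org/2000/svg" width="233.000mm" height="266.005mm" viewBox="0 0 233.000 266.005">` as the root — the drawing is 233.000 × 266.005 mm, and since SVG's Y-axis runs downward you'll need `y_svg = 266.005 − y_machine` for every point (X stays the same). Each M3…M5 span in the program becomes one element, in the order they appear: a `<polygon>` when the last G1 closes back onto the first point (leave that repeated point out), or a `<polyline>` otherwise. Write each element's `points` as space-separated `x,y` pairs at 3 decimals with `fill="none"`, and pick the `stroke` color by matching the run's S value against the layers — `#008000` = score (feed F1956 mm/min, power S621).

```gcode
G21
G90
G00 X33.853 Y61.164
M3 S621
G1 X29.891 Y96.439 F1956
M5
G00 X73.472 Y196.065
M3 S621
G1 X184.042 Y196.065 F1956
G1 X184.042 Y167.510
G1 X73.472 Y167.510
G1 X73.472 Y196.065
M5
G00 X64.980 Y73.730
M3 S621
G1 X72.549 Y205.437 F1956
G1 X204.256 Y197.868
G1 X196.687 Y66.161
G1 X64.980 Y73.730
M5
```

Machine Y-up, SVG Y-down with viewBox height 266.005, so y_svg = 266.005 − y_machine; X carries over. Every run uses S621, so all elements get stroke `#008000` (score).

Run 1: The run is open, so emit a `<polyline>` with points (Y-flipped): 33.853,204.841 29.891,169.566.

Run 2: The run returns to its start, so emit a `<polygon>` with points (Y-flipped): 73.472,69.940 184.042,69.940 184.042,98.495 73.472,98.495.

Run 3: The run returns to its start, so emit a `<polygon>` with points (Y-flipped): 64.980,192.275 72.549,60.568 204.256,68.137 196.687,199.844.

<svg xmlns="http://www.w3.org/2000/svg" width="233.000mm" height="266.005mm" viewBox="0 0 233.000 266.005">
  <polyline points="33.853,204.841 29.891,169.566" fill="none" stroke="#008000"/>
  <polygon points="73.472,69.940 184.042,69.940 184.042,98.495 73.472,98.495" fill="none" stroke="#008000"/>
  <polygon points="64.980,192.275 72.549,60.568 204.256,68.137 196.687,199.844" fill="none" stroke="#008000"/>
</svg>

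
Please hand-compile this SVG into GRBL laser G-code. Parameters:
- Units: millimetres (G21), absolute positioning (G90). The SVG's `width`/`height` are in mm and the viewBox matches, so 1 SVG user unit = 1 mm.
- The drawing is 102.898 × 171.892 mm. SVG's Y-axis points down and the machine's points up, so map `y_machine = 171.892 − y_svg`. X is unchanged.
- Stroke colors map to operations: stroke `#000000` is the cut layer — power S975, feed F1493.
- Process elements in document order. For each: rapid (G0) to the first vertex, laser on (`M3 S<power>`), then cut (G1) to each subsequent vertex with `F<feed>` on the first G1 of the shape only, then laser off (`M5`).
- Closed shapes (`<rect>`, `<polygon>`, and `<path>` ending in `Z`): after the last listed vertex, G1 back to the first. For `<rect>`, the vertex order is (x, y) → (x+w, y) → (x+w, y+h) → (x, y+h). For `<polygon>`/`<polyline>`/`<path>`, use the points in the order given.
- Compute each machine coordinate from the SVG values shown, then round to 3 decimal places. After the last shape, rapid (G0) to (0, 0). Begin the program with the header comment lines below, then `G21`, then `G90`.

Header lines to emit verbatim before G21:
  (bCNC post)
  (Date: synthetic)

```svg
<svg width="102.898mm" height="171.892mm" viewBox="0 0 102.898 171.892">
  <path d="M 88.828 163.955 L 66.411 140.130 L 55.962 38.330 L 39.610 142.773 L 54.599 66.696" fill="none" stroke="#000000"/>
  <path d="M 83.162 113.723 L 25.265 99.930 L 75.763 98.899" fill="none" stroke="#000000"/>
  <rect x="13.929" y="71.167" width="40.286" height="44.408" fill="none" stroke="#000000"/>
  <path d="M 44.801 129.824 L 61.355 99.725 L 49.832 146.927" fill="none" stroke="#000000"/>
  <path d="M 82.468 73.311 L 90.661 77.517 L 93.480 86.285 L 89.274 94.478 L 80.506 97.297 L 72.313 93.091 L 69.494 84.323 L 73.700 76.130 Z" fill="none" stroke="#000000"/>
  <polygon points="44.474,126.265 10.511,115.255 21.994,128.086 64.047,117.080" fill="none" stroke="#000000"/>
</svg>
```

(bCNC post)
(Date: synthetic)
G21
G90
G0 X88.828 Y7.937
M3 S975
G1 X66.411 Y31.762 F1493
G1 X55.962 Y133.562
G1 X39.610 Y29.119
G1 X54.599 Y105.196
M5
G0 X83.162 Y58.169
M3 S975
G1 X25.265 Y71.962 F1493
G1 X75.763 Y72.993
M5
G0 X13.929 Y100.725
M3 S975
G1 X54.215 Y100.725 F1493
G1 X54.215 Y56.317
G1 X13.929 Y56.317
G1 X13.929 Y100.725
M5
G0 X44.801 Y42.068
M3 S975
G1 X61.355 Y72.167 F1493
G1 X49.832 Y24.965
M5
G0 X82.468 Y98.581
M3 S975
G1 X90.661 Y94.375 F1493
G1 X93.480 Y85.607
G1 X89.274 Y77.414
G1 X80.506 Y74.595
G1 X72.313 Y78.801
G1 X69.494 Y87.569
G1 X73.700 Y95.762
G1 X82.468 Y98.581
M5
G0 X44.474 Y45.627
M3 S975
G1 X10.511 Y56.637 F1493
G1 X21.994 Y43.806
G1 X64.047 Y54.812
G1 X44.474 Y45.627
M5
G0 X0.000 Y0.000

viewBox `0 0 102.898 171.892` with mm width/height → 1 unit = 1 mm. Flip: y_m = 171.892 − y_svg.

**Shape 1** — `<path>` open polyline, stroke `#000000` → cut (S975, F1493). Machine vertices: (88.828,7.937) → (66.411,31.762) → (55.962,133.562) → (39.610,29.119) → (54.599,105.196). Open path.

**Shape 2** — `<path>` open polyline, stroke `#000000` → cut (S975, F1493). Machine vertices: (83.162,58.169) → (25.265,71.962) → (75.763,72.993). Open path.

**Shape 3** — `<rect>` rectangle, stroke `#000000` → cut (S975, F1493). Machine vertices: (13.929,100.725) → (54.215,100.725) → (54.215,56.317) → (13.929,56.317) → (13.929,100.725). Closed: final G1 returns to the first vertex.

**Shape 4** — `<path>` open polyline, stroke `#000000` → cut (S975, F1493). Machine vertices: (44.801,42.068) → (61.355,72.167) → (49.832,24.965). Open path.

**Shape 5** — `<path>` regular polygon, stroke `#000000` → cut (S975, F1493). Machine vertices: (82.468,98.581) → (90.661,94.375) → (93.480,85.607) → (89.274,77.414) → (80.506,74.595) → (72.313,78.801) → (69.494,87.569) → (73.700,95.762) → (82.468,98.581). Closed: final G1 returns to the first vertex.

**Shape 6** — `<polygon>` closed polygon, stroke `#000000` → cut (S975, F1493). Machine vertices: (44.474,45.627) → (10.511,56.637) → (21.994,43.806) → (64.047,54.812) → (44.474,45.627). Closed: final G1 returns to the first vertex.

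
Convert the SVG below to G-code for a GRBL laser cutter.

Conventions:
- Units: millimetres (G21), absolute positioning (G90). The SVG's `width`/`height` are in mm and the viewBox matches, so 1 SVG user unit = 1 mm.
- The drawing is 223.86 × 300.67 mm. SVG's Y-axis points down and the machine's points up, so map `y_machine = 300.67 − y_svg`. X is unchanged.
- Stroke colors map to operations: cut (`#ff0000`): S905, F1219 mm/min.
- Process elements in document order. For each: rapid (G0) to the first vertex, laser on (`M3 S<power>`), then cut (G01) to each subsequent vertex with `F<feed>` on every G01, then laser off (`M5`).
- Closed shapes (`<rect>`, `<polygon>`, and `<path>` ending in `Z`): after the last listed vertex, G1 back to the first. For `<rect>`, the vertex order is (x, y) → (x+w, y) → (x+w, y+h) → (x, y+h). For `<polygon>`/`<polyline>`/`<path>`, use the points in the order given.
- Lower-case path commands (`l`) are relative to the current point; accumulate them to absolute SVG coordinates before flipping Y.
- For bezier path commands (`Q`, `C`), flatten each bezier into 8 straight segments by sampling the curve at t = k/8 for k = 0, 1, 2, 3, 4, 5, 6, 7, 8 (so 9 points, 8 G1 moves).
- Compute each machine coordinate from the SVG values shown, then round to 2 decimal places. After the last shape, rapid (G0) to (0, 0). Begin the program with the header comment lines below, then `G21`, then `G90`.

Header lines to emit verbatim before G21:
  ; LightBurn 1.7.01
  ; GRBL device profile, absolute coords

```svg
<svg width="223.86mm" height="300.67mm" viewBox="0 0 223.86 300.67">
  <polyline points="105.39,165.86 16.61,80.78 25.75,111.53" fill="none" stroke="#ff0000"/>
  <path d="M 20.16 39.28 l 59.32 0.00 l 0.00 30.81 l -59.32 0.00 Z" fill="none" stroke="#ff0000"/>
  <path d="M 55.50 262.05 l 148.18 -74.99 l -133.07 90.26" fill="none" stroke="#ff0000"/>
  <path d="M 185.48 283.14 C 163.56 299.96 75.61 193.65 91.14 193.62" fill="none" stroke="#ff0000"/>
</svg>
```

viewBox `0 0 223.86 300.67` with mm width/height → 1 unit = 1 mm. Flip: y_m = 300.67 − y_svg.

**Shape 1** — `<polyline>` open polyline, stroke `#ff0000` → cut (S905, F1219). Machine vertices: (105.39,134.81) → (16.61,219.89) → (25.75,189.14). Open path.

**Shape 2** — `<path>` rectangle, stroke `#ff0000` → cut (S905, F1219). Machine vertices: (20.16,261.39) → (79.48,261.39) → (79.48,230.58) → (20.16,230.58) → (20.16,261.39). Closed: final G1 returns to the first vertex.

**Shape 3** — `<path>` open polyline, stroke `#ff0000` → cut (S905, F1219). Machine vertices: (55.50,38.62) → (203.68,113.61) → (70.61,23.35). Open path.

**Shape 4** — `<path>` cubic bezier, stroke `#ff0000` → cut (S905, F1219). Control points (SVG): P0=(185.48,283.14), P1=(163.56,299.96), P2=(75.61,193.65), P3=(91.14,193.62); sampled at t=k/8. Machine vertices: (185.48,17.53) → (174.50,16.55) → (159.31,24.42) → (141.90,38.46) → (124.27,55.97) → (108.39,74.28) → (96.25,90.68) → (89.84,102.50) → (91.14,107.05). Open path.

; LightBurn 1.7.01
; GRBL device profile, absolute coords
G21
G90
G0 X105.39 Y134.81
M3 S905
G01 X16.61 Y219.89 F1219
G01 X25.75 Y189.14 F1219
M5
G0 X20.16 Y261.39
M3 S905
G01 X79.48 Y261.39 F1219
G01 X79.48 Y230.58 F1219
G01 X20.16 Y230.58 F1219
G01 X20.16 Y261.39 F1219
M5
G0 X55.50 Y38.62
M3 S905
G01 X203.68 Y113.61 F1219
G01 X70.61 Y23.35 F1219
M5
G0 X185.48 Y17.53
M3 S905
G01 X174.50 Y16.55 F1219
G01 X159.31 Y24.42 F1219
G01 X141.90 Y38.46 F1219
G01 X124.27 Y55.97 F1219
G01 X108.39 Y74.28 F1219
G01 X96.25 Y90.68 F1219
G01 X89.84 Y102.50 F1219
G01 X91.14 Y107.05 F1219
M5
G0 X0.00 Y0.00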